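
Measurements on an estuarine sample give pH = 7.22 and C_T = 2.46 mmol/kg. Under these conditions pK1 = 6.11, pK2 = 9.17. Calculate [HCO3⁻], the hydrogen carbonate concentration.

[HCO3⁻] = 2.26 mmol/kg

α₁ = 1 / (1 + [H⁺]/K1 + K2/[H⁺]) = 1 / (1 + 10^-1.11 + 10^-1.95)
   = 1 / (1 + 0.077625 + 0.011220) = 1/1.0888 = 0.9184
[HCO3⁻] = α₁ × DIC = 0.9184 × 2.46 = 2.26 mmol/kg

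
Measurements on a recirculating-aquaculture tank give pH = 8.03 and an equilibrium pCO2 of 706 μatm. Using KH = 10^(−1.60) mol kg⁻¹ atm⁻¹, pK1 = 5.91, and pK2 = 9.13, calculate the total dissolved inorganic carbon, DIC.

[CO2*] = KH · pCO2 = 10^(−1.60) × 706×10^-6 = 1.773×10^-5 mol/kg
α₀ = 1/(1 + K1/[H⁺] + K1K2/[H⁺]²) = 1/(1 + 10^+2.12 + 10^+1.02) = 0.006979
DIC = [CO2*]/α₀ = 1.773×10^-5 / 0.006979 = 2.54 mmol/kg

DIC = 2.54 mmol/kg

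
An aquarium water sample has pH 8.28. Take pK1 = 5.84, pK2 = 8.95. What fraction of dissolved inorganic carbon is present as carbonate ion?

α₂ = 1 / (1 + [H⁺]/K2 + [H⁺]²/(K1K2)) = 1 / (1 + 10^+0.67 + 10^-1.77)
   = 1 / (1 + 4.6774 + 0.016982) = 1/5.6943 = 0.1756

α₂ = 0.176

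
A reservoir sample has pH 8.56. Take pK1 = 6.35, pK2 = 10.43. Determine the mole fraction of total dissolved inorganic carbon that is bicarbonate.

α₁ = 0.981

α₁ = 1 / (1 + [H⁺]/K1 + K2/[H⁺]) = 1 / (1 + 10^-2.21 + 10^-1.87)
   = 1 / (1 + 0.0061660 + 0.013490) = 1/1.0197 = 0.9807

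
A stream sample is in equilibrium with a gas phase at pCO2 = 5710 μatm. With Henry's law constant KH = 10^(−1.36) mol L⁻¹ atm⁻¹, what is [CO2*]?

KH = 10^(−1.36) = 4.365×10^-2 mol L⁻¹ atm⁻¹
[CO2*] = KH · pCO2 = 4.365×10^-2 × 5710×10^-6 atm = 2.49×10^-4 mol/L

[CO2*] = 249 μmol/L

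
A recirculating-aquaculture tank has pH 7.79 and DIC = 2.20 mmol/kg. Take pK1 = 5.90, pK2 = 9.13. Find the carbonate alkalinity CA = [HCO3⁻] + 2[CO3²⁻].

CA = 2.27 mmol/kg

CA = [HCO3⁻] + 2[CO3²⁻] = (α₁ + 2α₂)·DIC
At pH 7.79: [H⁺]/K1 = 10^-1.89 = 0.012882, K2/[H⁺] = 10^-1.34 = 0.045709
α₁ = 1/(1 + 0.012882 + 0.045709) = 1/1.0586 = 0.9447; α₂ = α₁·K2/[H⁺] = 0.04318
α₁ + 2α₂ = 1.0310
CA = 1.0310 × 2.20 = 2.27 mmol/kg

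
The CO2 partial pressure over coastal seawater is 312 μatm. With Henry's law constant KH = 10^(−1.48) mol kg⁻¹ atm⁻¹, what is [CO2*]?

[CO2*] = 10.3 μmol/kg

KH = 10^(−1.48) = 3.311×10^-2 mol kg⁻¹ atm⁻¹
[CO2*] = KH · pCO2 = 3.311×10^-2 × 312×10^-6 atm = 1.03×10^-5 mol/kg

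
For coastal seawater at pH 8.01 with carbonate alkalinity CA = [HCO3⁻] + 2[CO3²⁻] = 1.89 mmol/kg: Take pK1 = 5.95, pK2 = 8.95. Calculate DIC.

DIC = 1.73 mmol/kg

CA = [HCO3⁻] + 2[CO3²⁻] = (α₁ + 2α₂)·DIC
At pH 8.01: [H⁺]/K1 = 10^-2.06 = 0.0087096, K2/[H⁺] = 10^-0.94 = 0.11482
α₁ = 1/(1 + 0.0087096 + 0.11482) = 1/1.1235 = 0.8901; α₂ = α₁·K2/[H⁺] = 0.1022
α₁ + 2α₂ = 1.0944
DIC = CA / (α₁ + 2α₂) = 1.89 / 1.0944 = 1.73 mmol/kg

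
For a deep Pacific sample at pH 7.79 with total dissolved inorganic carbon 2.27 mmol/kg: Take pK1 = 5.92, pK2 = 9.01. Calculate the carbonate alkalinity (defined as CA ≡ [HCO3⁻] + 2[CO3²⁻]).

CA = [HCO3⁻] + 2[CO3²⁻] = (α₁ + 2α₂)·DIC
At pH 7.79: [H⁺]/K1 = 10^-1.87 = 0.013490, K2/[H⁺] = 10^-1.22 = 0.060256
α₁ = 1/(1 + 0.013490 + 0.060256) = 1/1.0737 = 0.9313; α₂ = α₁·K2/[H⁺] = 0.05612
α₁ + 2α₂ = 1.0436
CA = 1.0436 × 2.27 = 2.37 mmol/kg

CA = 2.37 mmol/kg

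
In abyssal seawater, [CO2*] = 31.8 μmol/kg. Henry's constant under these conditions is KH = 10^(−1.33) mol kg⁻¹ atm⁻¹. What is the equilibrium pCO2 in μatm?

KH = 10^(−1.33) = 4.677×10^-2 mol kg⁻¹ atm⁻¹
pCO2 = [CO2*]/KH = 31.8×10^-6 / 4.677×10^-2 = 6.80×10^-4 atm = 680 μatm

pCO2 = 680 μatm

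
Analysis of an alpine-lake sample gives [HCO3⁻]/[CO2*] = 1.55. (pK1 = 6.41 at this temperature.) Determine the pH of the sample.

From K1 = [H⁺][HCO3⁻]/[CO2*]:  pH = pK1 + log₁₀([HCO3⁻]/[CO2*])
log₁₀(1.55) = +0.190
pH = 6.41 + (+0.190) = 6.60

pH = 6.60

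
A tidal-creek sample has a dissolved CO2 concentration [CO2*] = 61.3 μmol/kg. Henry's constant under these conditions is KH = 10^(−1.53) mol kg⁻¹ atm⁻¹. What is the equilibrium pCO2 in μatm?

pCO2 = 2080 μatm

KH = 10^(−1.53) = 2.951×10^-2 mol kg⁻¹ atm⁻¹
pCO2 = [CO2*]/KH = 61.3×10^-6 / 2.951×10^-2 = 2.08×10^-3 atm = 2080 μatm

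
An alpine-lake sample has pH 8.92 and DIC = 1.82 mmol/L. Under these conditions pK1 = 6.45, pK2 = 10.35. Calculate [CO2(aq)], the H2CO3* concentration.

α₀ = 1 / (1 + K1/[H⁺] + K1K2/[H⁺]²) = 1 / (1 + 10^+2.47 + 10^+1.04)
   = 1 / (1 + 295.12 + 10.965) = 1/307.09 = 0.003256
[CO2*] = α₀ × DIC = 0.003256 × 1.82 = 0.00593 mmol/L = 5.93 μmol/L

[CO2*] = 5.93 μmol/L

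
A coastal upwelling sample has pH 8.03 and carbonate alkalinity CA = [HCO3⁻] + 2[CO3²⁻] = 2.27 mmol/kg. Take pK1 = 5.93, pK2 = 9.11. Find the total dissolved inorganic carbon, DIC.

DIC = 2.12 mmol/kg

CA = [HCO3⁻] + 2[CO3²⁻] = (α₁ + 2α₂)·DIC
At pH 8.03: [H⁺]/K1 = 10^-2.10 = 0.0079433, K2/[H⁺] = 10^-1.08 = 0.083176
α₁ = 1/(1 + 0.0079433 + 0.083176) = 1/1.0911 = 0.9165; α₂ = α₁·K2/[H⁺] = 0.07623
α₁ + 2α₂ = 1.0690
DIC = CA / (α₁ + 2α₂) = 2.27 / 1.0690 = 2.12 mmol/kg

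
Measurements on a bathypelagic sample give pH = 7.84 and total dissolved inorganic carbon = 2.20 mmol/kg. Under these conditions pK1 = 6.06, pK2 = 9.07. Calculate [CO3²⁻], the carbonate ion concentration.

α₂ = 1 / (1 + [H⁺]/K2 + [H⁺]²/(K1K2)) = 1 / (1 + 10^+1.23 + 10^-0.55)
   = 1 / (1 + 16.982 + 0.28184) = 1/18.264 = 0.05475
[CO3²⁻] = α₂ × DIC = 0.05475 × 2.20 = 0.120 mmol/kg

[CO3²⁻] = 0.120 mmol/kg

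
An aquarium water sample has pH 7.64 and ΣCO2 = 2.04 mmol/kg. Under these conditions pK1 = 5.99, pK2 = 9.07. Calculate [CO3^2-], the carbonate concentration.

α₂ = 1 / (1 + [H⁺]/K2 + [H⁺]²/(K1K2)) = 1 / (1 + 10^+1.43 + 10^-0.22)
   = 1 / (1 + 26.915 + 0.60256) = 1/28.518 = 0.03507
[CO3²⁻] = α₂ × DIC = 0.03507 × 2.04 = 0.0715 mmol/kg

[CO3²⁻] = 0.0715 mmol/kg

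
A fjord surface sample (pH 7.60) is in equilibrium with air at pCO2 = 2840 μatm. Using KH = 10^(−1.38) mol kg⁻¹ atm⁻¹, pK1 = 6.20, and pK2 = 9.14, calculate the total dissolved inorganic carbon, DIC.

DIC = 3.18 mmol/kg

[CO2*] = KH · pCO2 = 10^(−1.38) × 2840×10^-6 = 1.184×10^-4 mol/kg
α₀ = 1/(1 + K1/[H⁺] + K1K2/[H⁺]²) = 1/(1 + 10^+1.40 + 10^-0.14) = 0.03725
DIC = [CO2*]/α₀ = 1.184×10^-4 / 0.03725 = 3.18 mmol/kg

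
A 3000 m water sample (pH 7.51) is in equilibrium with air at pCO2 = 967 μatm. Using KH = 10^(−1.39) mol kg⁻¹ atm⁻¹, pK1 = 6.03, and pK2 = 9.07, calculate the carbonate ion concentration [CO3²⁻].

[CO2*] = KH · pCO2 = 10^(−1.39) × 967×10^-6 = 3.939×10^-5 mol/kg
α₀ = 1/(1 + K1/[H⁺] + K1K2/[H⁺]²) = 1/(1 + 10^+1.48 + 10^-0.08) = 0.03122
DIC = [CO2*]/α₀ = 3.939×10^-5 / 0.03122 = 1.262 mmol/kg
[CO3²⁻] = α₂·DIC; α₂ = 0.02597, so [CO3²⁻] = 0.02597 × 1.262 = 0.0328 mmol/kg

[CO3²⁻] = 0.0328 mmol/kg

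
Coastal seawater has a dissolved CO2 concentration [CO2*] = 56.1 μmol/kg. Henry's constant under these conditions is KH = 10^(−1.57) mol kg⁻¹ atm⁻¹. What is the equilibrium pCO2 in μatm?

KH = 10^(−1.57) = 2.692×10^-2 mol kg⁻¹ atm⁻¹
pCO2 = [CO2*]/KH = 56.1×10^-6 / 2.692×10^-2 = 2.08×10^-3 atm = 2080 μatm

pCO2 = 2080 μatm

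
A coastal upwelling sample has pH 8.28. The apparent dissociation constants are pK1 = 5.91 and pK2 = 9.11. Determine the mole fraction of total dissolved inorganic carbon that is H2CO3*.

α₀ = 1 / (1 + K1/[H⁺] + K1K2/[H⁺]²) = 1 / (1 + 10^+2.37 + 10^+1.54)
   = 1 / (1 + 234.42 + 34.674) = 1/270.10 = 0.003702

α₀ = 0.00370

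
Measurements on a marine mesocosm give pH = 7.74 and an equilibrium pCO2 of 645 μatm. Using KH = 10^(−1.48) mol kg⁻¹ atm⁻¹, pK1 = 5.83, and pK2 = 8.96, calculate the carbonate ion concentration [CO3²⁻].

[CO2*] = KH · pCO2 = 10^(−1.48) × 645×10^-6 = 2.136×10^-5 mol/kg
α₀ = 1/(1 + K1/[H⁺] + K1K2/[H⁺]²) = 1/(1 + 10^+1.91 + 10^+0.69) = 0.01147
DIC = [CO2*]/α₀ = 2.136×10^-5 / 0.01147 = 1.862 mmol/kg
[CO3²⁻] = α₂·DIC; α₂ = 0.05618, so [CO3²⁻] = 0.05618 × 1.862 = 0.105 mmol/kg

[CO3²⁻] = 0.105 mmol/kg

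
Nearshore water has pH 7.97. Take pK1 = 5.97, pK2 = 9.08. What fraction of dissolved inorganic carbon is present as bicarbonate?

α₁ = 1 / (1 + [H⁺]/K1 + K2/[H⁺]) = 1 / (1 + 10^-2.00 + 10^-1.11)
   = 1 / (1 + 0.010000 + 0.077625) = 1/1.0876 = 0.9194

α₁ = 0.919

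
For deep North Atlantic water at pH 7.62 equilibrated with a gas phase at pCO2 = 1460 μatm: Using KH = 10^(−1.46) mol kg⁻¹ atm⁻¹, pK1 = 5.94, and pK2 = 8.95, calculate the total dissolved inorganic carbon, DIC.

[CO2*] = KH · pCO2 = 10^(−1.46) × 1460×10^-6 = 5.062×10^-5 mol/kg
α₀ = 1/(1 + K1/[H⁺] + K1K2/[H⁺]²) = 1/(1 + 10^+1.68 + 10^+0.35) = 0.01957
DIC = [CO2*]/α₀ = 5.062×10^-5 / 0.01957 = 2.59 mmol/kg

DIC = 2.59 mmol/kg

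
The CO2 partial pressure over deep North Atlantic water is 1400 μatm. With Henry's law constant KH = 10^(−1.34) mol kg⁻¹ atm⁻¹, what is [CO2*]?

[CO2*] = 64.0 μmol/kg

KH = 10^(−1.34) = 4.571×10^-2 mol kg⁻¹ atm⁻¹
[CO2*] = KH · pCO2 = 4.571×10^-2 × 1400×10^-6 atm = 6.40×10^-5 mol/kg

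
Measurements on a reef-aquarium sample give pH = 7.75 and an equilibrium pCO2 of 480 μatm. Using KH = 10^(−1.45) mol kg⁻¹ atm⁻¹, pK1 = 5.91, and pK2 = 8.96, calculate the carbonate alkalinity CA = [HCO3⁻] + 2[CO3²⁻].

CA = 1.32 mmol/kg

[CO2*] = KH · pCO2 = 10^(−1.45) × 480×10^-6 = 1.703×10^-5 mol/kg
α₀ = 1/(1 + K1/[H⁺] + K1K2/[H⁺]²) = 1/(1 + 10^+1.84 + 10^+0.63) = 0.01343
DIC = [CO2*]/α₀ = 1.703×10^-5 / 0.01343 = 1.268 mmol/kg
CA = (α₁ + 2α₂)·DIC = (0.9293 + 2×0.05730) × 1.268 = 1.32 mmol/kg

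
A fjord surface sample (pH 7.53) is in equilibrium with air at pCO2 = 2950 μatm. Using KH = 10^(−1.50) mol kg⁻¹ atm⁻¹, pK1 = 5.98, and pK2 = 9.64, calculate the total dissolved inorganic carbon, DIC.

[CO2*] = KH · pCO2 = 10^(−1.50) × 2950×10^-6 = 9.329×10^-5 mol/kg
α₀ = 1/(1 + K1/[H⁺] + K1K2/[H⁺]²) = 1/(1 + 10^+1.55 + 10^-0.56) = 0.02721
DIC = [CO2*]/α₀ = 9.329×10^-5 / 0.02721 = 3.43 mmol/kg

DIC = 3.43 mmol/kg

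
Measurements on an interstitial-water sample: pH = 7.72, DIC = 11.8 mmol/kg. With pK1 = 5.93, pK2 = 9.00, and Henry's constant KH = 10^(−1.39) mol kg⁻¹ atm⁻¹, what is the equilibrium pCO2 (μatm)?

pCO2 = 4400 μatm

α₀ = 1 / (1 + K1/[H⁺] + K1K2/[H⁺]²) = 1 / (1 + 10^+1.79 + 10^+0.51)
   = 1 / (1 + 61.660 + 3.2359) = 1/65.895 = 0.01518
[CO2*] = α₀ × DIC = 0.01518 × 11.8 = 0.1791 mmol/kg
pCO2 = [CO2*]/KH = 1.791×10^-4 / 4.074×10^-2 = 4400 μatm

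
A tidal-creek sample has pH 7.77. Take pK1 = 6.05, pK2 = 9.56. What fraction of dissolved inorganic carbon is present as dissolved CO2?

α₀ = 1 / (1 + K1/[H⁺] + K1K2/[H⁺]²) = 1 / (1 + 10^+1.72 + 10^-0.07)
   = 1 / (1 + 52.481 + 0.85114) = 1/54.332 = 0.01841

α₀ = 0.0184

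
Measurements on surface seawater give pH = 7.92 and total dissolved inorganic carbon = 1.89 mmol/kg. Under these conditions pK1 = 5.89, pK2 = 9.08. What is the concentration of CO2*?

α₀ = 1 / (1 + K1/[H⁺] + K1K2/[H⁺]²) = 1 / (1 + 10^+2.03 + 10^+0.87)
   = 1 / (1 + 107.15 + 7.4131) = 1/115.57 = 0.008653
[CO2*] = α₀ × DIC = 0.008653 × 1.89 = 0.0164 mmol/kg = 16.4 μmol/kg

[CO2*] = 16.4 μmol/kg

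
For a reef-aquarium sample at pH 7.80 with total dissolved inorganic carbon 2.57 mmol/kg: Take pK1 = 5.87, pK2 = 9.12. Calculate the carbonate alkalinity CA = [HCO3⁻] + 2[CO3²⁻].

CA = 2.66 mmol/kg

CA = [HCO3⁻] + 2[CO3²⁻] = (α₁ + 2α₂)·DIC
At pH 7.80: [H⁺]/K1 = 10^-1.93 = 0.011749, K2/[H⁺] = 10^-1.32 = 0.047863
α₁ = 1/(1 + 0.011749 + 0.047863) = 1/1.0596 = 0.9437; α₂ = α₁·K2/[H⁺] = 0.04517
α₁ + 2α₂ = 1.0341
CA = 1.0341 × 2.57 = 2.66 mmol/kg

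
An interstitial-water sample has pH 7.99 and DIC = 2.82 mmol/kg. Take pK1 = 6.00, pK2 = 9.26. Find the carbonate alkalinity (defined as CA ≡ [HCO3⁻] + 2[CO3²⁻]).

CA = 2.94 mmol/kg

CA = [HCO3⁻] + 2[CO3²⁻] = (α₁ + 2α₂)·DIC
At pH 7.99: [H⁺]/K1 = 10^-1.99 = 0.010233, K2/[H⁺] = 10^-1.27 = 0.053703
α₁ = 1/(1 + 0.010233 + 0.053703) = 1/1.0639 = 0.9399; α₂ = α₁·K2/[H⁺] = 0.05048
α₁ + 2α₂ = 1.0409
CA = 1.0409 × 2.82 = 2.94 mmol/kg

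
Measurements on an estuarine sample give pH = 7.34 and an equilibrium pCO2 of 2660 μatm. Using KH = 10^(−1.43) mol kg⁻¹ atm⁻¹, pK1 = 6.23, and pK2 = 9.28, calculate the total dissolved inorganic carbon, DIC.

DIC = 1.39 mmol/kg

[CO2*] = KH · pCO2 = 10^(−1.43) × 2660×10^-6 = 9.883×10^-5 mol/kg
α₀ = 1/(1 + K1/[H⁺] + K1K2/[H⁺]²) = 1/(1 + 10^+1.11 + 10^-0.83) = 0.07127
DIC = [CO2*]/α₀ = 9.883×10^-5 / 0.07127 = 1.39 mmol/kg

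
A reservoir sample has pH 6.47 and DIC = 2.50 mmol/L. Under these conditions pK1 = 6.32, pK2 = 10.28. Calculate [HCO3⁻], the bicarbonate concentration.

α₁ = 1 / (1 + [H⁺]/K1 + K2/[H⁺]) = 1 / (1 + 10^-0.15 + 10^-3.81)
   = 1 / (1 + 0.70795 + 0.00015488) = 1/1.7081 = 0.5854
[HCO3⁻] = α₁ × DIC = 0.5854 × 2.50 = 1.46 mmol/L

[HCO3⁻] = 1.46 mmol/L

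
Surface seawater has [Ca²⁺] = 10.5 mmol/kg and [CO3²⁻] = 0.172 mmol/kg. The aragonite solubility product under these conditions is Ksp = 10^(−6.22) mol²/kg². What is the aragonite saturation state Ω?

Ksp = 10^(−6.22) = 6.026×10^-7
Ω = [Ca²⁺][CO3²⁻]/Ksp = (10.5×10^-3)(0.172×10^-3) / 6.026×10^-7 = 3.00

Ω = 3.00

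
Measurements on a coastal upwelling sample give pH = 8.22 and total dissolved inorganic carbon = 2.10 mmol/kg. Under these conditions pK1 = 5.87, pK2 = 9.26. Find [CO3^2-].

α₂ = 1 / (1 + [H⁺]/K2 + [H⁺]²/(K1K2)) = 1 / (1 + 10^+1.04 + 10^-1.31)
   = 1 / (1 + 10.965 + 0.048978) = 1/12.014 = 0.08324
[CO3²⁻] = α₂ × DIC = 0.08324 × 2.10 = 0.175 mmol/kg

[CO3²⁻] = 0.175 mmol/kg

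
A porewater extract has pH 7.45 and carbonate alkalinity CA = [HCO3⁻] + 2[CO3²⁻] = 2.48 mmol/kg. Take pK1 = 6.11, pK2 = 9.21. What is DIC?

CA = [HCO3⁻] + 2[CO3²⁻] = (α₁ + 2α₂)·DIC
At pH 7.45: [H⁺]/K1 = 10^-1.34 = 0.045709, K2/[H⁺] = 10^-1.76 = 0.017378
α₁ = 1/(1 + 0.045709 + 0.017378) = 1/1.0631 = 0.9407; α₂ = α₁·K2/[H⁺] = 0.01635
α₁ + 2α₂ = 0.9734
DIC = CA / (α₁ + 2α₂) = 2.48 / 0.9734 = 2.55 mmol/kg

DIC = 2.55 mmol/kg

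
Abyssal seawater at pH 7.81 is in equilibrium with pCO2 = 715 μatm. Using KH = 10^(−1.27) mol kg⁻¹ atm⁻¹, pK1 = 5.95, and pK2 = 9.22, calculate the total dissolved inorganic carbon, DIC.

[CO2*] = KH · pCO2 = 10^(−1.27) × 715×10^-6 = 3.840×10^-5 mol/kg
α₀ = 1/(1 + K1/[H⁺] + K1K2/[H⁺]²) = 1/(1 + 10^+1.86 + 10^+0.45) = 0.01311
DIC = [CO2*]/α₀ = 3.840×10^-5 / 0.01311 = 2.93 mmol/kg

DIC = 2.93 mmol/kg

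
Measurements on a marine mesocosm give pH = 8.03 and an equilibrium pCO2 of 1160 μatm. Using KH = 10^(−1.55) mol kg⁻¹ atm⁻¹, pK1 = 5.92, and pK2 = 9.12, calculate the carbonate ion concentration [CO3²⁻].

[CO2*] = KH · pCO2 = 10^(−1.55) × 1160×10^-6 = 3.269×10^-5 mol/kg
α₀ = 1/(1 + K1/[H⁺] + K1K2/[H⁺]²) = 1/(1 + 10^+2.11 + 10^+1.02) = 0.007128
DIC = [CO2*]/α₀ = 3.269×10^-5 / 0.007128 = 4.587 mmol/kg
[CO3²⁻] = α₂·DIC; α₂ = 0.07464, so [CO3²⁻] = 0.07464 × 4.587 = 0.342 mmol/kg

[CO3²⁻] = 0.342 mmol/kg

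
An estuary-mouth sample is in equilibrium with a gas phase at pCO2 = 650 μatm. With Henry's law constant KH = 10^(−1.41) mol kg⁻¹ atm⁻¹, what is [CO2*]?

KH = 10^(−1.41) = 3.890×10^-2 mol kg⁻¹ atm⁻¹
[CO2*] = KH · pCO2 = 3.890×10^-2 × 650×10^-6 atm = 2.53×10^-5 mol/kg

[CO2*] = 25.3 μmol/kg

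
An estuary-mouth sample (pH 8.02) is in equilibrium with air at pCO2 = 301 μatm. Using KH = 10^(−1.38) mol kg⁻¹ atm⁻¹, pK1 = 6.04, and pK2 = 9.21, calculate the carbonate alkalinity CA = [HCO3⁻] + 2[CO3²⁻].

[CO2*] = KH · pCO2 = 10^(−1.38) × 301×10^-6 = 1.255×10^-5 mol/kg
α₀ = 1/(1 + K1/[H⁺] + K1K2/[H⁺]²) = 1/(1 + 10^+1.98 + 10^+0.79) = 0.009740
DIC = [CO2*]/α₀ = 1.255×10^-5 / 0.009740 = 1.288 mmol/kg
CA = (α₁ + 2α₂)·DIC = (0.9302 + 2×0.06006) × 1.288 = 1.35 mmol/kg

CA = 1.35 mmol/kg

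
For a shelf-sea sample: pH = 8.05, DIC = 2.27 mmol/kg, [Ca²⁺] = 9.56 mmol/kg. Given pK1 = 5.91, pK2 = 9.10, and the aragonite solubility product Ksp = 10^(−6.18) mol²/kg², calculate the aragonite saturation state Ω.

α₂ = 1 / (1 + [H⁺]/K2 + [H⁺]²/(K1K2)) = 1 / (1 + 10^+1.05 + 10^-1.09)
   = 1 / (1 + 11.220 + 0.081283) = 1/12.301 = 0.08129
[CO3²⁻] = α₂ × DIC = 0.08129 × 2.27 = 0.1845 mmol/kg
Ksp = 10^(−6.18) = 6.607×10^-7
Ω = [Ca²⁺][CO3²⁻]/Ksp = (9.56×10^-3)(1.845×10^-4) / 6.607×10^-7 = 2.67

Ω = 2.67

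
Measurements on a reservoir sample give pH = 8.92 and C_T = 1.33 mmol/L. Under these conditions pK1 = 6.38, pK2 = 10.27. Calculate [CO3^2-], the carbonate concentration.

[CO3²⁻] = 0.0567 mmol/L

α₂ = 1 / (1 + [H⁺]/K2 + [H⁺]²/(K1K2)) = 1 / (1 + 10^+1.35 + 10^-1.19)
   = 1 / (1 + 22.387 + 0.064565) = 1/23.452 = 0.04264
[CO3²⁻] = α₂ × DIC = 0.04264 × 1.33 = 0.0567 mmol/L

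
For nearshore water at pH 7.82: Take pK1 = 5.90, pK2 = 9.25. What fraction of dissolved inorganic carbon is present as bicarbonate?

α₁ = 0.953

α₁ = 1 / (1 + [H⁺]/K1 + K2/[H⁺]) = 1 / (1 + 10^-1.92 + 10^-1.43)
   = 1 / (1 + 0.012023 + 0.037154) = 1/1.0492 = 0.9531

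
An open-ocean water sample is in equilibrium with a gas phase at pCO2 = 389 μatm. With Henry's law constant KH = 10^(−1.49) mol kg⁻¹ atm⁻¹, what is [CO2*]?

KH = 10^(−1.49) = 3.236×10^-2 mol kg⁻¹ atm⁻¹
[CO2*] = KH · pCO2 = 3.236×10^-2 × 389×10^-6 atm = 1.26×10^-5 mol/kg

[CO2*] = 12.6 μmol/kg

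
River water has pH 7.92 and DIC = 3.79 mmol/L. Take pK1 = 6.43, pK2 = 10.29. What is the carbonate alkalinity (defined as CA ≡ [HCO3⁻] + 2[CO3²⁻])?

CA = [HCO3⁻] + 2[CO3²⁻] = (α₁ + 2α₂)·DIC
At pH 7.92: [H⁺]/K1 = 10^-1.49 = 0.032359, K2/[H⁺] = 10^-2.37 = 0.0042658
α₁ = 1/(1 + 0.032359 + 0.0042658) = 1/1.0366 = 0.9647; α₂ = α₁·K2/[H⁺] = 0.004115
α₁ + 2α₂ = 0.9729
CA = 0.9729 × 3.79 = 3.69 mmol/L

CA = 3.69 mmol/L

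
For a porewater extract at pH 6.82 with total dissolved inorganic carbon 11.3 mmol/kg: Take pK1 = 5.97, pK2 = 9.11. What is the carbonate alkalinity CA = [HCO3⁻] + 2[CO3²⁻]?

CA = [HCO3⁻] + 2[CO3²⁻] = (α₁ + 2α₂)·DIC
At pH 6.82: [H⁺]/K1 = 10^-0.85 = 0.14125, K2/[H⁺] = 10^-2.29 = 0.0051286
α₁ = 1/(1 + 0.14125 + 0.0051286) = 1/1.1464 = 0.8723; α₂ = α₁·K2/[H⁺] = 0.004474
α₁ + 2α₂ = 0.8813
CA = 0.8813 × 11.3 = 9.96 mmol/kg

CA = 9.96 mmol/kg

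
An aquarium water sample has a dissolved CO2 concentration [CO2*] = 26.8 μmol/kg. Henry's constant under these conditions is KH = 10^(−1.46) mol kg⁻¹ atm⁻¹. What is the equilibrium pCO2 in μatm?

pCO2 = 773 μatm

KH = 10^(−1.46) = 3.467×10^-2 mol kg⁻¹ atm⁻¹
pCO2 = [CO2*]/KH = 26.8×10^-6 / 3.467×10^-2 = 7.73×10^-4 atm = 773 μatm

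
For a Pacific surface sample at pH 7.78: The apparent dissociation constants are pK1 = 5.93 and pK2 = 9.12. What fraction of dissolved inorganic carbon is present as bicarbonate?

α₁ = 1 / (1 + [H⁺]/K1 + K2/[H⁺]) = 1 / (1 + 10^-1.85 + 10^-1.34)
   = 1 / (1 + 0.014125 + 0.045709) = 1/1.0598 = 0.9435

α₁ = 0.944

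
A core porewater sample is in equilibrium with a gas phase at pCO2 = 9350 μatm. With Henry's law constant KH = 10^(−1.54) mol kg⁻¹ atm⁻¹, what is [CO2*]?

KH = 10^(−1.54) = 2.884×10^-2 mol kg⁻¹ atm⁻¹
[CO2*] = KH · pCO2 = 2.884×10^-2 × 9350×10^-6 atm = 2.70×10^-4 mol/kg

[CO2*] = 270 μmol/kg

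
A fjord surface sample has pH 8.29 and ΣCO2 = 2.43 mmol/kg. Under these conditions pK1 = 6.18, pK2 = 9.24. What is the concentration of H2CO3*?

α₀ = 1 / (1 + K1/[H⁺] + K1K2/[H⁺]²) = 1 / (1 + 10^+2.11 + 10^+1.16)
   = 1 / (1 + 128.82 + 14.454) = 1/144.28 = 0.006931
[CO2*] = α₀ × DIC = 0.006931 × 2.43 = 0.0168 mmol/kg = 16.8 μmol/kg

[CO2*] = 16.8 μmol/kg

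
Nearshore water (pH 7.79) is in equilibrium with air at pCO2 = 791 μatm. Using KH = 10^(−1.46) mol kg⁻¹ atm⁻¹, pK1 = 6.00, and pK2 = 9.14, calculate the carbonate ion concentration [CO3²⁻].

[CO3²⁻] = 0.0755 mmol/kg

[CO2*] = KH · pCO2 = 10^(−1.46) × 791×10^-6 = 2.743×10^-5 mol/kg
α₀ = 1/(1 + K1/[H⁺] + K1K2/[H⁺]²) = 1/(1 + 10^+1.79 + 10^+0.44) = 0.01529
DIC = [CO2*]/α₀ = 2.743×10^-5 / 0.01529 = 1.794 mmol/kg
[CO3²⁻] = α₂·DIC; α₂ = 0.04210, so [CO3²⁻] = 0.04210 × 1.794 = 0.0755 mmol/kg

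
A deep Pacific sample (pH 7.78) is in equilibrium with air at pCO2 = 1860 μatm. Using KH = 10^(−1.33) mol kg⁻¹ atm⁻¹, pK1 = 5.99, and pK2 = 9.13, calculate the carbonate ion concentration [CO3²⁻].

[CO3²⁻] = 0.240 mmol/kg

[CO2*] = KH · pCO2 = 10^(−1.33) × 1860×10^-6 = 8.700×10^-5 mol/kg
α₀ = 1/(1 + K1/[H⁺] + K1K2/[H⁺]²) = 1/(1 + 10^+1.79 + 10^+0.44) = 0.01529
DIC = [CO2*]/α₀ = 8.700×10^-5 / 0.01529 = 5.691 mmol/kg
[CO3²⁻] = α₂·DIC; α₂ = 0.04210, so [CO3²⁻] = 0.04210 × 5.691 = 0.240 mmol/kg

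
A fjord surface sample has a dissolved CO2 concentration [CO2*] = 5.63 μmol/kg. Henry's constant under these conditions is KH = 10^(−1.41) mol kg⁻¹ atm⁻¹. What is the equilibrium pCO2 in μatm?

KH = 10^(−1.41) = 3.890×10^-2 mol kg⁻¹ atm⁻¹
pCO2 = [CO2*]/KH = 5.63×10^-6 / 3.890×10^-2 = 1.45×10^-4 atm = 145 μatm

pCO2 = 145 μatm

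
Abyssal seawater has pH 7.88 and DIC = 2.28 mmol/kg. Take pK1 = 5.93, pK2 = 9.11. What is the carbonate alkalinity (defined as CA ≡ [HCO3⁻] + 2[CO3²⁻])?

CA = 2.38 mmol/kg

CA = [HCO3⁻] + 2[CO3²⁻] = (α₁ + 2α₂)·DIC
At pH 7.88: [H⁺]/K1 = 10^-1.95 = 0.011220, K2/[H⁺] = 10^-1.23 = 0.058884
α₁ = 1/(1 + 0.011220 + 0.058884) = 1/1.0701 = 0.9345; α₂ = α₁·K2/[H⁺] = 0.05503
α₁ + 2α₂ = 1.0445
CA = 1.0445 × 2.28 = 2.38 mmol/kg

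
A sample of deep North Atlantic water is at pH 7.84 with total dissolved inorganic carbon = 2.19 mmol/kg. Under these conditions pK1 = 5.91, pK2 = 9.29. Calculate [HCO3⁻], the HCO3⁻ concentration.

[HCO3⁻] = 2.09 mmol/kg

α₁ = 1 / (1 + [H⁺]/K1 + K2/[H⁺]) = 1 / (1 + 10^-1.93 + 10^-1.45)
   = 1 / (1 + 0.011749 + 0.035481) = 1/1.0472 = 0.9549
[HCO3⁻] = α₁ × DIC = 0.9549 × 2.19 = 2.09 mmol/kg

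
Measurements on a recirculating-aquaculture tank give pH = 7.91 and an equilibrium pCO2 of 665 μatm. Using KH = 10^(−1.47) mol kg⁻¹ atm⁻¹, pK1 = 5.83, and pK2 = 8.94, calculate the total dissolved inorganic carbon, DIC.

DIC = 2.98 mmol/kg

[CO2*] = KH · pCO2 = 10^(−1.47) × 665×10^-6 = 2.253×10^-5 mol/kg
α₀ = 1/(1 + K1/[H⁺] + K1K2/[H⁺]²) = 1/(1 + 10^+2.08 + 10^+1.05) = 0.007550
DIC = [CO2*]/α₀ = 2.253×10^-5 / 0.007550 = 2.98 mmol/kg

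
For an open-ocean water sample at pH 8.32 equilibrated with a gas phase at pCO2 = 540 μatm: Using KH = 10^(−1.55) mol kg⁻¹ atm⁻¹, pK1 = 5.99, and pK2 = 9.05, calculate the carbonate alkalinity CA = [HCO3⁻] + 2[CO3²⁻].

CA = 4.47 mmol/kg

[CO2*] = KH · pCO2 = 10^(−1.55) × 540×10^-6 = 1.522×10^-5 mol/kg
α₀ = 1/(1 + K1/[H⁺] + K1K2/[H⁺]²) = 1/(1 + 10^+2.33 + 10^+1.60) = 0.003928
DIC = [CO2*]/α₀ = 1.522×10^-5 / 0.003928 = 3.875 mmol/kg
CA = (α₁ + 2α₂)·DIC = (0.8397 + 2×0.1564) × 3.875 = 4.47 mmol/kg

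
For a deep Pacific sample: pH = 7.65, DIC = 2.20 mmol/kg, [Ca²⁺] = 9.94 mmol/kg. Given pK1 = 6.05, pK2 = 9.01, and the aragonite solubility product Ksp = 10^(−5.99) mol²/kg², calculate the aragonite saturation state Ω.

α₂ = 1 / (1 + [H⁺]/K2 + [H⁺]²/(K1K2)) = 1 / (1 + 10^+1.36 + 10^-0.24)
   = 1 / (1 + 22.909 + 0.57544) = 1/24.484 = 0.04084
[CO3²⁻] = α₂ × DIC = 0.04084 × 2.20 = 0.08985 mmol/kg
Ksp = 10^(−5.99) = 1.023×10^-6
Ω = [Ca²⁺][CO3²⁻]/Ksp = (9.94×10^-3)(8.985×10^-5) / 1.023×10^-6 = 0.873

Ω = 0.873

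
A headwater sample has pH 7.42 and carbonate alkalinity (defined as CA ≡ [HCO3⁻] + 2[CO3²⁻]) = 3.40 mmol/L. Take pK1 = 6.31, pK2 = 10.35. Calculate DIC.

CA = [HCO3⁻] + 2[CO3²⁻] = (α₁ + 2α₂)·DIC
At pH 7.42: [H⁺]/K1 = 10^-1.11 = 0.077625, K2/[H⁺] = 10^-2.93 = 0.0011749
α₁ = 1/(1 + 0.077625 + 0.0011749) = 1/1.0788 = 0.9270; α₂ = α₁·K2/[H⁺] = 0.001089
α₁ + 2α₂ = 0.9291
DIC = CA / (α₁ + 2α₂) = 3.40 / 0.9291 = 3.66 mmol/L

DIC = 3.66 mmol/L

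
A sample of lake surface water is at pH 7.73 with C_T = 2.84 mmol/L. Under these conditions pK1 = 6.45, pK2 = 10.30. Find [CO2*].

α₀ = 1 / (1 + K1/[H⁺] + K1K2/[H⁺]²) = 1 / (1 + 10^+1.28 + 10^-1.29)
   = 1 / (1 + 19.055 + 0.051286) = 1/20.106 = 0.04974
[CO2*] = α₀ × DIC = 0.04974 × 2.84 = 0.141 mmol/L

[CO2*] = 0.141 mmol/L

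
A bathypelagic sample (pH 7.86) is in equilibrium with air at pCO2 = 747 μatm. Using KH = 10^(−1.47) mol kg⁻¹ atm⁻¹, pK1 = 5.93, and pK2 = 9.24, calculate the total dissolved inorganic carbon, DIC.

[CO2*] = KH · pCO2 = 10^(−1.47) × 747×10^-6 = 2.531×10^-5 mol/kg
α₀ = 1/(1 + K1/[H⁺] + K1K2/[H⁺]²) = 1/(1 + 10^+1.93 + 10^+0.55) = 0.01115
DIC = [CO2*]/α₀ = 2.531×10^-5 / 0.01115 = 2.27 mmol/kg

DIC = 2.27 mmol/kg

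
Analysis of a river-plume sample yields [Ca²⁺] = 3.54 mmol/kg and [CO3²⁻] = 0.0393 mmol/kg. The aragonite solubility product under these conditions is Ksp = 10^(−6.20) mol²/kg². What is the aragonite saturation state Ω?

Ksp = 10^(−6.20) = 6.310×10^-7
Ω = [Ca²⁺][CO3²⁻]/Ksp = (3.54×10^-3)(0.0393×10^-3) / 6.310×10^-7 = 0.220

Ω = 0.220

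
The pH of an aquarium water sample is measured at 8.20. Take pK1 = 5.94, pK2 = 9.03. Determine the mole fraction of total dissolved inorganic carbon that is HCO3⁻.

α₁ = 0.867

α₁ = 1 / (1 + [H⁺]/K1 + K2/[H⁺]) = 1 / (1 + 10^-2.26 + 10^-0.83)
   = 1 / (1 + 0.0054954 + 0.14791) = 1/1.1534 = 0.8670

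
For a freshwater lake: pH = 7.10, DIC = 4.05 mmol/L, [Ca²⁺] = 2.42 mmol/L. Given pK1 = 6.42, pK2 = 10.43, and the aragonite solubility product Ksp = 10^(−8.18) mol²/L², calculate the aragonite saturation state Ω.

α₂ = 1 / (1 + [H⁺]/K2 + [H⁺]²/(K1K2)) = 1 / (1 + 10^+3.33 + 10^+2.65)
   = 1 / (1 + 2138.0 + 446.68) = 1/2585.6 = 0.0003868
[CO3²⁻] = α₂ × DIC = 0.0003868 × 4.05 = 0.001566 mmol/L = 1.566 μmol/L
Ksp = 10^(−8.18) = 6.607×10^-9
Ω = [Ca²⁺][CO3²⁻]/Ksp = (2.42×10^-3)(1.566×10^-6) / 6.607×10^-9 = 0.574

Ω = 0.574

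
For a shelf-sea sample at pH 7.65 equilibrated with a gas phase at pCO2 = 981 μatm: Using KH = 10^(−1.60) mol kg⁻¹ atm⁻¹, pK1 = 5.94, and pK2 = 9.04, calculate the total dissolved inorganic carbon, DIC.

DIC = 1.34 mmol/kg

[CO2*] = KH · pCO2 = 10^(−1.60) × 981×10^-6 = 2.464×10^-5 mol/kg
α₀ = 1/(1 + K1/[H⁺] + K1K2/[H⁺]²) = 1/(1 + 10^+1.71 + 10^+0.32) = 0.01839
DIC = [CO2*]/α₀ = 2.464×10^-5 / 0.01839 = 1.34 mmol/kg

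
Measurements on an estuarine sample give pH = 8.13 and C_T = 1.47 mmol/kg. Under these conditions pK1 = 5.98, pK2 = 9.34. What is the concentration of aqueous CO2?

α₀ = 1 / (1 + K1/[H⁺] + K1K2/[H⁺]²) = 1 / (1 + 10^+2.15 + 10^+0.94)
   = 1 / (1 + 141.25 + 8.7096) = 1/150.96 = 0.006624
[CO2*] = α₀ × DIC = 0.006624 × 1.47 = 0.00974 mmol/kg = 9.74 μmol/kg

[CO2*] = 9.74 μmol/kg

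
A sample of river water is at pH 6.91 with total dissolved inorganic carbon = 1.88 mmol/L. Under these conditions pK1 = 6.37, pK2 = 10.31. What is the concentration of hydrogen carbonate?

α₁ = 1 / (1 + [H⁺]/K1 + K2/[H⁺]) = 1 / (1 + 10^-0.54 + 10^-3.40)
   = 1 / (1 + 0.28840 + 0.00039811) = 1/1.2888 = 0.7759
[HCO3⁻] = α₁ × DIC = 0.7759 × 1.88 = 1.46 mmol/L

[HCO3⁻] = 1.46 mmol/L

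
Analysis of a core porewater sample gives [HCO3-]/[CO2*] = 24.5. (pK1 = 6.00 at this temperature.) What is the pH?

pH = 7.39

From K1 = [H⁺][HCO3-]/[CO2*]:  pH = pK1 + log₁₀([HCO3-]/[CO2*])
log₁₀(24.5) = +1.389
pH = 6.00 + (+1.389) = 7.39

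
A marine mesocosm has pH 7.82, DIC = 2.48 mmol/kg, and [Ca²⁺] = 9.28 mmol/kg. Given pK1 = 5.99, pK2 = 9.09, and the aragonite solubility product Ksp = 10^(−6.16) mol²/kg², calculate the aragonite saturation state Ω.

α₂ = 1 / (1 + [H⁺]/K2 + [H⁺]²/(K1K2)) = 1 / (1 + 10^+1.27 + 10^-0.56)
   = 1 / (1 + 18.621 + 0.27542) = 1/19.896 = 0.05026
[CO3²⁻] = α₂ × DIC = 0.05026 × 2.48 = 0.1246 mmol/kg
Ksp = 10^(−6.16) = 6.918×10^-7
Ω = [Ca²⁺][CO3²⁻]/Ksp = (9.28×10^-3)(1.246×10^-4) / 6.918×10^-7 = 1.67

Ω = 1.67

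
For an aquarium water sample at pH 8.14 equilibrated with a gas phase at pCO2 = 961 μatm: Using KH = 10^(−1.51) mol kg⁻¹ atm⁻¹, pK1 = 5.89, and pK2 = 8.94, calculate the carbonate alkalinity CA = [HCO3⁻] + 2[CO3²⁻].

CA = 6.96 mmol/kg

[CO2*] = KH · pCO2 = 10^(−1.51) × 961×10^-6 = 2.970×10^-5 mol/kg
α₀ = 1/(1 + K1/[H⁺] + K1K2/[H⁺]²) = 1/(1 + 10^+2.25 + 10^+1.45) = 0.004831
DIC = [CO2*]/α₀ = 2.970×10^-5 / 0.004831 = 6.148 mmol/kg
CA = (α₁ + 2α₂)·DIC = (0.8590 + 2×0.1361) × 6.148 = 6.96 mmol/kg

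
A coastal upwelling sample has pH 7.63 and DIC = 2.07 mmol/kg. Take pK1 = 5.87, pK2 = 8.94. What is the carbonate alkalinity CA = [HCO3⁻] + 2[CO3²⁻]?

CA = 2.13 mmol/kg

CA = [HCO3⁻] + 2[CO3²⁻] = (α₁ + 2α₂)·DIC
At pH 7.63: [H⁺]/K1 = 10^-1.76 = 0.017378, K2/[H⁺] = 10^-1.31 = 0.048978
α₁ = 1/(1 + 0.017378 + 0.048978) = 1/1.0664 = 0.9378; α₂ = α₁·K2/[H⁺] = 0.04593
α₁ + 2α₂ = 1.0296
CA = 1.0296 × 2.07 = 2.13 mmol/kg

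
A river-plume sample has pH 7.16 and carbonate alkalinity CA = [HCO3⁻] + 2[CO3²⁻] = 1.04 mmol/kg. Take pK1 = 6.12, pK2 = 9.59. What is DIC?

CA = [HCO3⁻] + 2[CO3²⁻] = (α₁ + 2α₂)·DIC
At pH 7.16: [H⁺]/K1 = 10^-1.04 = 0.091201, K2/[H⁺] = 10^-2.43 = 0.0037154
α₁ = 1/(1 + 0.091201 + 0.0037154) = 1/1.0949 = 0.9133; α₂ = α₁·K2/[H⁺] = 0.003393
α₁ + 2α₂ = 0.9201
DIC = CA / (α₁ + 2α₂) = 1.04 / 0.9201 = 1.13 mmol/kg

DIC = 1.13 mmol/kg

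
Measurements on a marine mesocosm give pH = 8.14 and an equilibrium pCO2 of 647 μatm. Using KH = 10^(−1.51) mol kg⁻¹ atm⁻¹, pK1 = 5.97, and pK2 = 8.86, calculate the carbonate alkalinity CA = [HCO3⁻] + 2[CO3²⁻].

CA = 4.08 mmol/kg

[CO2*] = KH · pCO2 = 10^(−1.51) × 647×10^-6 = 1.999×10^-5 mol/kg
α₀ = 1/(1 + K1/[H⁺] + K1K2/[H⁺]²) = 1/(1 + 10^+2.17 + 10^+1.45) = 0.005647
DIC = [CO2*]/α₀ = 1.999×10^-5 / 0.005647 = 3.541 mmol/kg
CA = (α₁ + 2α₂)·DIC = (0.8352 + 2×0.1591) × 3.541 = 4.08 mmol/kg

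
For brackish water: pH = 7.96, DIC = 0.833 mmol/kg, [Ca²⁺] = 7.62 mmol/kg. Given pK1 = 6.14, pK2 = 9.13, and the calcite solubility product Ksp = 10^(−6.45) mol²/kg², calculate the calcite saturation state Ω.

Ω = 1.12

α₂ = 1 / (1 + [H⁺]/K2 + [H⁺]²/(K1K2)) = 1 / (1 + 10^+1.17 + 10^-0.65)
   = 1 / (1 + 14.791 + 0.22387) = 1/16.015 = 0.06244
[CO3²⁻] = α₂ × DIC = 0.06244 × 0.833 = 0.05201 mmol/kg
Ksp = 10^(−6.45) = 3.548×10^-7
Ω = [Ca²⁺][CO3²⁻]/Ksp = (7.62×10^-3)(5.201×10^-5) / 3.548×10^-7 = 1.12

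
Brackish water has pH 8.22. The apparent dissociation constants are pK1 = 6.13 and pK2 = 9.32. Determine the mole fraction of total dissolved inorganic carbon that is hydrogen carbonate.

α₁ = 1 / (1 + [H⁺]/K1 + K2/[H⁺]) = 1 / (1 + 10^-2.09 + 10^-1.10)
   = 1 / (1 + 0.0081283 + 0.079433) = 1/1.0876 = 0.9195

α₁ = 0.919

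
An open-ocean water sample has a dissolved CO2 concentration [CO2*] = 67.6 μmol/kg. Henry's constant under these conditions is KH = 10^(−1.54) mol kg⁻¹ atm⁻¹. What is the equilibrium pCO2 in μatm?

pCO2 = 2340 μatm

KH = 10^(−1.54) = 2.884×10^-2 mol kg⁻¹ atm⁻¹
pCO2 = [CO2*]/KH = 67.6×10^-6 / 2.884×10^-2 = 2.34×10^-3 atm = 2340 μatm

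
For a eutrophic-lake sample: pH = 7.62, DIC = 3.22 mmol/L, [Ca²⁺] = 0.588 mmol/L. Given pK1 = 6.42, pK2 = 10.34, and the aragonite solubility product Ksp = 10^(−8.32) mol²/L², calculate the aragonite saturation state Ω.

α₂ = 1 / (1 + [H⁺]/K2 + [H⁺]²/(K1K2)) = 1 / (1 + 10^+2.72 + 10^+1.52)
   = 1 / (1 + 524.81 + 33.113) = 1/558.92 = 0.001789
[CO3²⁻] = α₂ × DIC = 0.001789 × 3.22 = 0.005761 mmol/L = 5.761 μmol/L
Ksp = 10^(−8.32) = 4.786×10^-9
Ω = [Ca²⁺][CO3²⁻]/Ksp = (0.588×10^-3)(5.761×10^-6) / 4.786×10^-9 = 0.708

Ω = 0.708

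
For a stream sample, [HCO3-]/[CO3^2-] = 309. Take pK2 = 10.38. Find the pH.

pH = 7.89

From K2 = [H⁺][CO3^2-]/[HCO3-]:  pH = pK2 − log₁₀([HCO3-]/[CO3^2-])
log₁₀(309) = +2.490
pH = 10.38 − (+2.490) = 7.89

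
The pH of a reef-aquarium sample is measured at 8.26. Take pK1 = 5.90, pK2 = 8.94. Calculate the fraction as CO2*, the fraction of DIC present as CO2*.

α₀ = 0.00360

α₀ = 1 / (1 + K1/[H⁺] + K1K2/[H⁺]²) = 1 / (1 + 10^+2.36 + 10^+1.68)
   = 1 / (1 + 229.09 + 47.863) = 1/277.95 = 0.003598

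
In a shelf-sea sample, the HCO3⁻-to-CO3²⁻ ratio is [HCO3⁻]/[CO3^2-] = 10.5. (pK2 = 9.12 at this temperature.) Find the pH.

From K2 = [H⁺][CO3^2-]/[HCO3⁻]:  pH = pK2 − log₁₀([HCO3⁻]/[CO3^2-])
log₁₀(10.5) = +1.021
pH = 9.12 − (+1.021) = 8.10

pH = 8.10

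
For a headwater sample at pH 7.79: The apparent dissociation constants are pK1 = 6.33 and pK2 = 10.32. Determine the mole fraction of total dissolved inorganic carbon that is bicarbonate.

α₁ = 1 / (1 + [H⁺]/K1 + K2/[H⁺]) = 1 / (1 + 10^-1.46 + 10^-2.53)
   = 1 / (1 + 0.034674 + 0.0029512) = 1/1.0376 = 0.9637

α₁ = 0.964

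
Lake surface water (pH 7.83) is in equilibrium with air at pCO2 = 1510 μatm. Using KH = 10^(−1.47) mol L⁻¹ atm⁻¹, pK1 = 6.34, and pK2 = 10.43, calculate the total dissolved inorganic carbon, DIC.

[CO2*] = KH · pCO2 = 10^(−1.47) × 1510×10^-6 = 5.117×10^-5 mol/L
α₀ = 1/(1 + K1/[H⁺] + K1K2/[H⁺]²) = 1/(1 + 10^+1.49 + 10^-1.11) = 0.03127
DIC = [CO2*]/α₀ = 5.117×10^-5 / 0.03127 = 1.64 mmol/L

DIC = 1.64 mmol/L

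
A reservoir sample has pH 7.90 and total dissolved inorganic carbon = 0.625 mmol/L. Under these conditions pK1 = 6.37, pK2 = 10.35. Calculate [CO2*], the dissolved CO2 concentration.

α₀ = 1 / (1 + K1/[H⁺] + K1K2/[H⁺]²) = 1 / (1 + 10^+1.53 + 10^-0.92)
   = 1 / (1 + 33.884 + 0.12023) = 1/35.005 = 0.02857
[CO2*] = α₀ × DIC = 0.02857 × 0.625 = 0.0179 mmol/L = 17.9 μmol/L

[CO2*] = 17.9 μmol/L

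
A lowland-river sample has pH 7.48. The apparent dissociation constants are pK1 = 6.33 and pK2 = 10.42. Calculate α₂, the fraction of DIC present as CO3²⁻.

α₂ = 0.00107

α₂ = 1 / (1 + [H⁺]/K2 + [H⁺]²/(K1K2)) = 1 / (1 + 10^+2.94 + 10^+1.79)
   = 1 / (1 + 870.96 + 61.660) = 1/933.62 = 0.001071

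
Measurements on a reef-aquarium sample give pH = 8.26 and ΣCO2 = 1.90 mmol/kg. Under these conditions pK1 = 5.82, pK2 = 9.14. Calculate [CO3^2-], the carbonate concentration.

[CO3²⁻] = 0.221 mmol/kg

α₂ = 1 / (1 + [H⁺]/K2 + [H⁺]²/(K1K2)) = 1 / (1 + 10^+0.88 + 10^-1.56)
   = 1 / (1 + 7.5858 + 0.027542) = 1/8.6133 = 0.1161
[CO3²⁻] = α₂ × DIC = 0.1161 × 1.90 = 0.221 mmol/kg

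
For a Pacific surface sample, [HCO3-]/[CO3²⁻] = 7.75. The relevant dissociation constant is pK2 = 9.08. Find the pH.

pH = 8.19

From K2 = [H⁺][CO3²⁻]/[HCO3-]:  pH = pK2 − log₁₀([HCO3-]/[CO3²⁻])
log₁₀(7.75) = +0.889
pH = 9.08 − (+0.889) = 8.19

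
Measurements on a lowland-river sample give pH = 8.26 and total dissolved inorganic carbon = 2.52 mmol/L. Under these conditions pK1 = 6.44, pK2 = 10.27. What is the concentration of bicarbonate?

[HCO3⁻] = 2.46 mmol/L

α₁ = 1 / (1 + [H⁺]/K1 + K2/[H⁺]) = 1 / (1 + 10^-1.82 + 10^-2.01)
   = 1 / (1 + 0.015136 + 0.0097724) = 1/1.0249 = 0.9757
[HCO3⁻] = α₁ × DIC = 0.9757 × 2.52 = 2.46 mmol/L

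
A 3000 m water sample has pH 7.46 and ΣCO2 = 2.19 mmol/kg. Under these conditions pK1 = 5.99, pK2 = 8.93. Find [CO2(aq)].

α₀ = 1 / (1 + K1/[H⁺] + K1K2/[H⁺]²) = 1 / (1 + 10^+1.47 + 10^+0.00)
   = 1 / (1 + 29.512 + 1.0000) = 1/31.512 = 0.03173
[CO2*] = α₀ × DIC = 0.03173 × 2.19 = 0.0695 mmol/kg

[CO2*] = 0.0695 mmol/kg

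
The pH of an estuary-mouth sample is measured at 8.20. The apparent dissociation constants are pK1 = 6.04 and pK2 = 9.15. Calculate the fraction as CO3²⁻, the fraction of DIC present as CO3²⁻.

α₂ = 1 / (1 + [H⁺]/K2 + [H⁺]²/(K1K2)) = 1 / (1 + 10^+0.95 + 10^-1.21)
   = 1 / (1 + 8.9125 + 0.061660) = 1/9.9742 = 0.1003

α₂ = 0.100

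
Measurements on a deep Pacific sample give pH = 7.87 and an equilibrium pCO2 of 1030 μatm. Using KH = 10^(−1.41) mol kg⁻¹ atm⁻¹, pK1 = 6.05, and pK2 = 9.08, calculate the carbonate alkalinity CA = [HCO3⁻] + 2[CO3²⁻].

[CO2*] = KH · pCO2 = 10^(−1.41) × 1030×10^-6 = 4.007×10^-5 mol/kg
α₀ = 1/(1 + K1/[H⁺] + K1K2/[H⁺]²) = 1/(1 + 10^+1.82 + 10^+0.61) = 0.01406
DIC = [CO2*]/α₀ = 4.007×10^-5 / 0.01406 = 2.851 mmol/kg
CA = (α₁ + 2α₂)·DIC = (0.9287 + 2×0.05726) × 2.851 = 2.97 mmol/kg

CA = 2.97 mmol/kg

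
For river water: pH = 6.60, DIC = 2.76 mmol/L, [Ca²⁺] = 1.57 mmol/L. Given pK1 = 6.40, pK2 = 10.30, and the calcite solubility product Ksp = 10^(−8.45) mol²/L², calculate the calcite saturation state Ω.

Ω = 0.149

α₂ = 1 / (1 + [H⁺]/K2 + [H⁺]²/(K1K2)) = 1 / (1 + 10^+3.70 + 10^+3.50)
   = 1 / (1 + 5011.9 + 3162.3) = 1/8175.1 = 0.0001223
[CO3²⁻] = α₂ × DIC = 0.0001223 × 2.76 = 0.0003376 mmol/L = 0.3376 μmol/L
Ksp = 10^(−8.45) = 3.548×10^-9
Ω = [Ca²⁺][CO3²⁻]/Ksp = (1.57×10^-3)(3.376×10^-7) / 3.548×10^-9 = 0.149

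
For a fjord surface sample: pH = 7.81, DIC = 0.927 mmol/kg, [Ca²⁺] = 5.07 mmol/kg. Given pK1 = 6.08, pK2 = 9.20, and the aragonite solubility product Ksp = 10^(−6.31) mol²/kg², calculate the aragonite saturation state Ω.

α₂ = 1 / (1 + [H⁺]/K2 + [H⁺]²/(K1K2)) = 1 / (1 + 10^+1.39 + 10^-0.34)
   = 1 / (1 + 24.547 + 0.45709) = 1/26.004 = 0.03846
[CO3²⁻] = α₂ × DIC = 0.03846 × 0.927 = 0.03565 mmol/kg
Ksp = 10^(−6.31) = 4.898×10^-7
Ω = [Ca²⁺][CO3²⁻]/Ksp = (5.07×10^-3)(3.565×10^-5) / 4.898×10^-7 = 0.369

Ω = 0.369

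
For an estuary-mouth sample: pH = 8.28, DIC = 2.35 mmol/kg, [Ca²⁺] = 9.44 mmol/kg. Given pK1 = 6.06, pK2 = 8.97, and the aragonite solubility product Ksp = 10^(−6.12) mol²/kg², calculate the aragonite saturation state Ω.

α₂ = 1 / (1 + [H⁺]/K2 + [H⁺]²/(K1K2)) = 1 / (1 + 10^+0.69 + 10^-1.53)
   = 1 / (1 + 4.8978 + 0.029512) = 1/5.9273 = 0.1687
[CO3²⁻] = α₂ × DIC = 0.1687 × 2.35 = 0.3965 mmol/kg
Ksp = 10^(−6.12) = 7.586×10^-7
Ω = [Ca²⁺][CO3²⁻]/Ksp = (9.44×10^-3)(3.965×10^-4) / 7.586×10^-7 = 4.93

Ω = 4.93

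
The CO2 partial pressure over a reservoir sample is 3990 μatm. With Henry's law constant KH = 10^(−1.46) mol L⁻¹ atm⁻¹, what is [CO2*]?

KH = 10^(−1.46) = 3.467×10^-2 mol L⁻¹ atm⁻¹
[CO2*] = KH · pCO2 = 3.467×10^-2 × 3990×10^-6 atm = 1.38×10^-4 mol/L

[CO2*] = 138 μmol/L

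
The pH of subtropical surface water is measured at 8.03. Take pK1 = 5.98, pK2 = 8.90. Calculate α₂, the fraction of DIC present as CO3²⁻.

α₂ = 0.118

α₂ = 1 / (1 + [H⁺]/K2 + [H⁺]²/(K1K2)) = 1 / (1 + 10^+0.87 + 10^-1.18)
   = 1 / (1 + 7.4131 + 0.066069) = 1/8.4792 = 0.1179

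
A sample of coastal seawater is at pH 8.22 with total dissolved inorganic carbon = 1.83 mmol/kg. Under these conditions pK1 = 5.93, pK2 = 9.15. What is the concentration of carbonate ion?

[CO3²⁻] = 0.192 mmol/kg

α₂ = 1 / (1 + [H⁺]/K2 + [H⁺]²/(K1K2)) = 1 / (1 + 10^+0.93 + 10^-1.36)
   = 1 / (1 + 8.5114 + 0.043652) = 1/9.5550 = 0.1047
[CO3²⁻] = α₂ × DIC = 0.1047 × 1.83 = 0.192 mmol/kg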